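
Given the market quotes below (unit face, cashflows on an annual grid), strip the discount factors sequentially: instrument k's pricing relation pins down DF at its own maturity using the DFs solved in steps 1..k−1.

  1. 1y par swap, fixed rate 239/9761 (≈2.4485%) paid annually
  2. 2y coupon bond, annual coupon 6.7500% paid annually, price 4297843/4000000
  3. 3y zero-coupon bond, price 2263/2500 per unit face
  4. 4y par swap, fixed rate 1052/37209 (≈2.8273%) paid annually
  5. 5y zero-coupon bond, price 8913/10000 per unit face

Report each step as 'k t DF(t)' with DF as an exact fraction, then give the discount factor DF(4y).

step 1 [1y] swap r/1=239/9761: DF=(1 − 239/9761·(0))/(1+239/9761) = 9761/10000 ≈ 0.976100
step 2 [2y] bond c/1=27/400: DF=(4297843/4000000 − 27/400·(0.976100))/(1+27/400) = 1181/1250 ≈ 0.944800
step 3 [3y] zero: DF = P = 2263/2500 ≈ 0.905200
step 4 [4y] swap r/1=1052/37209: DF=(1 − 1052/37209·(0.976100+0.944800+0.905200))/(1+1052/37209) = 2237/2500 ≈ 0.894800
step 5 [5y] zero: DF = P = 8913/10000 ≈ 0.891300

1 1 9761/10000
2 2 1181/1250
3 3 2263/2500
4 4 2237/2500
5 5 8913/10000
DF(4y) = 2237/2500 ≈ 0.894800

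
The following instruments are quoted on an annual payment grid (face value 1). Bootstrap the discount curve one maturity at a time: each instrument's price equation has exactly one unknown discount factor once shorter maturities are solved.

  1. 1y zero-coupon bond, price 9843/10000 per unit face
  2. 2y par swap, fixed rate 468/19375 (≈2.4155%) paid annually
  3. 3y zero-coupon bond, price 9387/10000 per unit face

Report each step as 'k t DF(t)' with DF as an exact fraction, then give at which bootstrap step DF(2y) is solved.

step 1 [1y] zero: DF = P = 9843/10000 ≈ 0.984300
step 2 [2y] swap r/1=468/19375: DF=(1 − 468/19375·(0.984300))/(1+468/19375) = 2383/2500 ≈ 0.953200
step 3 [3y] zero: DF = P = 9387/10000 ≈ 0.938700

1 1 9843/10000
2 2 2383/2500
3 3 9387/10000
DF(2y) is solved at step 2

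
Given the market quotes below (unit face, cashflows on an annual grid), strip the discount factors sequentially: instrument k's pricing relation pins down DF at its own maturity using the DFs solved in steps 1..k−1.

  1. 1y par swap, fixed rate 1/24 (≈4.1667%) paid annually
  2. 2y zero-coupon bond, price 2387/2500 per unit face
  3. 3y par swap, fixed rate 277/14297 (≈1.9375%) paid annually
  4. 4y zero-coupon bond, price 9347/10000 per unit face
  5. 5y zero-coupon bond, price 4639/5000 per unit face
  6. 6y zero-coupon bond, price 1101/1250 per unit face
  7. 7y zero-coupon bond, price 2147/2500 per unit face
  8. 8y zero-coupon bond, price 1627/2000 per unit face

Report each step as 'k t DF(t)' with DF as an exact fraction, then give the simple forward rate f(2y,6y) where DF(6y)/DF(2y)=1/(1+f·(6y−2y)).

1 1 24/25
2 2 2387/2500
3 3 4723/5000
4 4 9347/10000
5 5 4639/5000
6 6 1101/1250
7 7 2147/2500
8 8 1627/2000
f(2y,6y) = ((2387/2500)/(1101/1250) − 1)/(4) = 185/8808 ≈ 2.1004%

step 1 [1y] swap r/1=1/24: DF=(1 − 1/24·(0))/(1+1/24) = 24/25 ≈ 0.960000
step 2 [2y] zero: DF = P = 2387/2500 ≈ 0.954800
step 3 [3y] swap r/1=277/14297: DF=(1 − 277/14297·(0.960000+0.954800))/(1+277/14297) = 4723/5000 ≈ 0.944600
step 4 [4y] zero: DF = P = 9347/10000 ≈ 0.934700
step 5 [5y] zero: DF = P = 4639/5000 ≈ 0.927800
step 6 [6y] zero: DF = P = 1101/1250 ≈ 0.880800
step 7 [7y] zero: DF = P = 2147/2500 ≈ 0.858800
step 8 [8y] zero: DF = P = 1627/2000 ≈ 0.813500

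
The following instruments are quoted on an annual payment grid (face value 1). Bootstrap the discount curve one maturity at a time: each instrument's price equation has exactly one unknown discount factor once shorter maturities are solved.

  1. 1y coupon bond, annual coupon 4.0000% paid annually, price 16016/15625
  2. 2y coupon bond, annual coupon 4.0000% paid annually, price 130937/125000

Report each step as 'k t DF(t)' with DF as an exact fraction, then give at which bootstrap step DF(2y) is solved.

step 1 [1y] bond c/1=1/25: DF=(16016/15625 − 1/25·(0))/(1+1/25) = 616/625 ≈ 0.985600
step 2 [2y] bond c/1=1/25: DF=(130937/125000 − 1/25·(0.985600))/(1+1/25) = 9693/10000 ≈ 0.969300

1 1 616/625
2 2 9693/10000
DF(2y) is solved at step 2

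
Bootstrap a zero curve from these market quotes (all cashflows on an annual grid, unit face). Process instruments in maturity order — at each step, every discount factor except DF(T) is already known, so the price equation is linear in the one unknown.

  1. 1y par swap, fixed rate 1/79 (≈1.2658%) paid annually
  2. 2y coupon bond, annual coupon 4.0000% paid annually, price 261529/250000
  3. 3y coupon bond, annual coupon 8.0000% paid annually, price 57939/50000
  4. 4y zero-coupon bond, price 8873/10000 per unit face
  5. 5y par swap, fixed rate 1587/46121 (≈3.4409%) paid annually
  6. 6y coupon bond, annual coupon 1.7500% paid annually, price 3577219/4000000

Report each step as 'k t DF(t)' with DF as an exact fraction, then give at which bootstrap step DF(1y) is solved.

step 1 [1y] swap r/1=1/79: DF=(1 − 1/79·(0))/(1+1/79) = 79/80 ≈ 0.987500
step 2 [2y] bond c/1=1/25: DF=(261529/250000 − 1/25·(0.987500))/(1+1/25) = 9679/10000 ≈ 0.967900
step 3 [3y] bond c/1=2/25: DF=(57939/50000 − 2/25·(0.987500+0.967900))/(1+2/25) = 9281/10000 ≈ 0.928100
step 4 [4y] zero: DF = P = 8873/10000 ≈ 0.887300
step 5 [5y] swap r/1=1587/46121: DF=(1 − 1587/46121·(0.987500+0.967900+0.928100+0.887300))/(1+1587/46121) = 8413/10000 ≈ 0.841300
step 6 [6y] bond c/1=7/400: DF=(3577219/4000000 − 7/400·(0.987500+0.967900+0.928100+0.887300+0.841300))/(1+7/400) = 1999/2500 ≈ 0.799600

1 1 79/80
2 2 9679/10000
3 3 9281/10000
4 4 8873/10000
5 5 8413/10000
6 6 1999/2500
DF(1y) is solved at step 1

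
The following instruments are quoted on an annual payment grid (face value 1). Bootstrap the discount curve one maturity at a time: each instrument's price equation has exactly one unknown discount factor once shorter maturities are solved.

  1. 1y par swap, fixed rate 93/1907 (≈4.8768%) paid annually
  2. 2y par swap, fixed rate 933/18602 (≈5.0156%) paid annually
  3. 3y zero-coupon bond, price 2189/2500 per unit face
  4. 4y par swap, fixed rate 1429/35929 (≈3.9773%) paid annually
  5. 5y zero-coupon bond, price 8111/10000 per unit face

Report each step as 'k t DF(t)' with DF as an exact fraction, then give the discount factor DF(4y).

step 1 [1y] swap r/1=93/1907: DF=(1 − 93/1907·(0))/(1+93/1907) = 1907/2000 ≈ 0.953500
step 2 [2y] swap r/1=933/18602: DF=(1 − 933/18602·(0.953500))/(1+933/18602) = 9067/10000 ≈ 0.906700
step 3 [3y] zero: DF = P = 2189/2500 ≈ 0.875600
step 4 [4y] swap r/1=1429/35929: DF=(1 − 1429/35929·(0.953500+0.906700+0.875600))/(1+1429/35929) = 8571/10000 ≈ 0.857100
step 5 [5y] zero: DF = P = 8111/10000 ≈ 0.811100

1 1 1907/2000
2 2 9067/10000
3 3 2189/2500
4 4 8571/10000
5 5 8111/10000
DF(4y) = 8571/10000 ≈ 0.857100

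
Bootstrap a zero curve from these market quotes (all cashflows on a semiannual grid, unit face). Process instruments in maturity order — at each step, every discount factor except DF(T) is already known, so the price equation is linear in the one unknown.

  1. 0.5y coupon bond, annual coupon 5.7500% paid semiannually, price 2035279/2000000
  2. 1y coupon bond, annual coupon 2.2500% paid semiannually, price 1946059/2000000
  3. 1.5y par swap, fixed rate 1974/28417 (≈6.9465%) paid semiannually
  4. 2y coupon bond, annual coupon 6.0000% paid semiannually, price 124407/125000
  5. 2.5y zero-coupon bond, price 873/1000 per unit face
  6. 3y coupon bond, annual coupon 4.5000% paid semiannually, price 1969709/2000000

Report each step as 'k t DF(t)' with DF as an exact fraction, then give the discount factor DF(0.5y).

step 1 [0.5y] bond c/2=23/800: DF=(2035279/2000000 − 23/800·(0))/(1+23/800) = 2473/2500 ≈ 0.989200
step 2 [1y] bond c/2=9/800: DF=(1946059/2000000 − 9/800·(0.989200))/(1+9/800) = 1189/1250 ≈ 0.951200
step 3 [1.5y] swap r/2=987/28417: DF=(1 − 987/28417·(0.989200+0.951200))/(1+987/28417) = 9013/10000 ≈ 0.901300
step 4 [2y] bond c/2=3/100: DF=(124407/125000 − 3/100·(0.989200+0.951200+0.901300))/(1+3/100) = 1767/2000 ≈ 0.883500
step 5 [2.5y] zero: DF = P = 873/1000 ≈ 0.873000
step 6 [3y] bond c/2=9/400: DF=(1969709/2000000 − 9/400·(0.989200+0.951200+0.901300+0.883500+0.873000))/(1+9/400) = 431/500 ≈ 0.862000

1 1/2 2473/2500
2 1 1189/1250
3 3/2 9013/10000
4 2 1767/2000
5 5/2 873/1000
6 3 431/500
DF(0.5y) = 2473/2500 ≈ 0.989200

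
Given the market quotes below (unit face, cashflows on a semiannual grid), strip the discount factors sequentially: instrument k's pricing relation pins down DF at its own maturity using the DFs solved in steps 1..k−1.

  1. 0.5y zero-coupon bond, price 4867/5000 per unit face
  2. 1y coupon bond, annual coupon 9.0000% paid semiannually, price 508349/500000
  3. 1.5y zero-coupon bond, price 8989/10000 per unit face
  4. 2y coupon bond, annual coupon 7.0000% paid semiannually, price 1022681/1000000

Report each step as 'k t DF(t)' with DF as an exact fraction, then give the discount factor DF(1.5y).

step 1 [0.5y] zero: DF = P = 4867/5000 ≈ 0.973400
step 2 [1y] bond c/2=9/200: DF=(508349/500000 − 9/200·(0.973400))/(1+9/200) = 931/1000 ≈ 0.931000
step 3 [1.5y] zero: DF = P = 8989/10000 ≈ 0.898900
step 4 [2y] bond c/2=7/200: DF=(1022681/1000000 − 7/200·(0.973400+0.931000+0.898900))/(1+7/200) = 8933/10000 ≈ 0.893300

1 1/2 4867/5000
2 1 931/1000
3 3/2 8989/10000
4 2 8933/10000
DF(1.5y) = 8989/10000 ≈ 0.898900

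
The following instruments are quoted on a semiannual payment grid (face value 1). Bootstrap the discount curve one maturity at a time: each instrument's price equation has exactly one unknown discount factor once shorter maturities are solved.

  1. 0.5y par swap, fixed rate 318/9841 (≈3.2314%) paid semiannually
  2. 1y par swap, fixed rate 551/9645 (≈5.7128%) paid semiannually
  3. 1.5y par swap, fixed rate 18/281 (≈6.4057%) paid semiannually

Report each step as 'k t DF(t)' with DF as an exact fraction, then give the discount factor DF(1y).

1 1/2 9841/10000
2 1 9449/10000
3 3/2 9091/10000
DF(1y) = 9449/10000 ≈ 0.944900

step 1 [0.5y] swap r/2=159/9841: DF=(1 − 159/9841·(0))/(1+159/9841) = 9841/10000 ≈ 0.984100
step 2 [1y] swap r/2=551/19290: DF=(1 − 551/19290·(0.984100))/(1+551/19290) = 9449/10000 ≈ 0.944900
step 3 [1.5y] swap r/2=9/281: DF=(1 − 9/281·(0.984100+0.944900))/(1+9/281) = 9091/10000 ≈ 0.909100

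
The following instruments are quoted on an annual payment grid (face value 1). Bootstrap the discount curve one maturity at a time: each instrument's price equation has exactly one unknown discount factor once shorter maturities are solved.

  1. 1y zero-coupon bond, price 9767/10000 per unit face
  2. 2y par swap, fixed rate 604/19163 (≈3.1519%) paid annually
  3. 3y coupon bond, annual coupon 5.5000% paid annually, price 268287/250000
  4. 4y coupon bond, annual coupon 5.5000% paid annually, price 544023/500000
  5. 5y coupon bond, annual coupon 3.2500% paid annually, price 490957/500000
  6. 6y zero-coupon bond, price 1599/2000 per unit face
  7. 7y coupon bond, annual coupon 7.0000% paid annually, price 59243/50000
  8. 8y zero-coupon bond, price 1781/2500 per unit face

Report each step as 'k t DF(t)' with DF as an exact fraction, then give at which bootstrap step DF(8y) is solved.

step 1 [1y] zero: DF = P = 9767/10000 ≈ 0.976700
step 2 [2y] swap r/1=604/19163: DF=(1 − 604/19163·(0.976700))/(1+604/19163) = 2349/2500 ≈ 0.939600
step 3 [3y] bond c/1=11/200: DF=(268287/250000 − 11/200·(0.976700+0.939600))/(1+11/200) = 9173/10000 ≈ 0.917300
step 4 [4y] bond c/1=11/200: DF=(544023/500000 − 11/200·(0.976700+0.939600+0.917300))/(1+11/200) = 2209/2500 ≈ 0.883600
step 5 [5y] bond c/1=13/400: DF=(490957/500000 − 13/400·(0.976700+0.939600+0.917300+0.883600))/(1+13/400) = 417/500 ≈ 0.834000
step 6 [6y] zero: DF = P = 1599/2000 ≈ 0.799500
step 7 [7y] bond c/1=7/100: DF=(59243/50000 − 7/100·(0.976700+0.939600+0.917300+0.883600+0.834000+0.799500))/(1+7/100) = 7573/10000 ≈ 0.757300
step 8 [8y] zero: DF = P = 1781/2500 ≈ 0.712400

1 1 9767/10000
2 2 2349/2500
3 3 9173/10000
4 4 2209/2500
5 5 417/500
6 6 1599/2000
7 7 7573/10000
8 8 1781/2500
DF(8y) is solved at step 8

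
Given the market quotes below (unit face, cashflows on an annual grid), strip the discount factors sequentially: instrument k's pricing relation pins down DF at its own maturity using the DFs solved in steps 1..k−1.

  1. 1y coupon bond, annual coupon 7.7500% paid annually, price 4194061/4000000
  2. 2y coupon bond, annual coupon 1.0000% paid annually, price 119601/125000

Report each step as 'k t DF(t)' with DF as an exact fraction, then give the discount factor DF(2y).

1 1 9731/10000
2 2 9377/10000
DF(2y) = 9377/10000 ≈ 0.937700

step 1 [1y] bond c/1=31/400: DF=(4194061/4000000 − 31/400·(0))/(1+31/400) = 9731/10000 ≈ 0.973100
step 2 [2y] bond c/1=1/100: DF=(119601/125000 − 1/100·(0.973100))/(1+1/100) = 9377/10000 ≈ 0.937700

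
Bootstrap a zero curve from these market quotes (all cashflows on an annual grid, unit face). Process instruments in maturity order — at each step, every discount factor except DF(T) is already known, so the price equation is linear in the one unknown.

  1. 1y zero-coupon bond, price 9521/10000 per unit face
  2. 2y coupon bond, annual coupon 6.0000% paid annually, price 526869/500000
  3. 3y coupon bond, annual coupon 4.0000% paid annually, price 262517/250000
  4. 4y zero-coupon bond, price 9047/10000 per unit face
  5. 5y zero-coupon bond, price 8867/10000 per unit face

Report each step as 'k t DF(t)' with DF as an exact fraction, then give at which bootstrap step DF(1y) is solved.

1 1 9521/10000
2 2 4701/5000
3 3 9369/10000
4 4 9047/10000
5 5 8867/10000
DF(1y) is solved at step 1

step 1 [1y] zero: DF = P = 9521/10000 ≈ 0.952100
step 2 [2y] bond c/1=3/50: DF=(526869/500000 − 3/50·(0.952100))/(1+3/50) = 4701/5000 ≈ 0.940200
step 3 [3y] bond c/1=1/25: DF=(262517/250000 − 1/25·(0.952100+0.940200))/(1+1/25) = 9369/10000 ≈ 0.936900
step 4 [4y] zero: DF = P = 9047/10000 ≈ 0.904700
step 5 [5y] zero: DF = P = 8867/10000 ≈ 0.886700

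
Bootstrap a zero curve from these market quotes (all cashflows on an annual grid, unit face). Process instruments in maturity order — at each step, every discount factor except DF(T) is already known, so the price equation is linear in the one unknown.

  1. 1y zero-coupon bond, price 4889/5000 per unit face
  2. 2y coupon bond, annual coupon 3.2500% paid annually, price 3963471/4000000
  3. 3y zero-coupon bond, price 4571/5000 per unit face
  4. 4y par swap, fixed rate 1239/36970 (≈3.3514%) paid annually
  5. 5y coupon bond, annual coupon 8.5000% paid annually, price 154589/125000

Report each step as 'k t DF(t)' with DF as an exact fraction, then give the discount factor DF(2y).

step 1 [1y] zero: DF = P = 4889/5000 ≈ 0.977800
step 2 [2y] bond c/1=13/400: DF=(3963471/4000000 − 13/400·(0.977800))/(1+13/400) = 9289/10000 ≈ 0.928900
step 3 [3y] zero: DF = P = 4571/5000 ≈ 0.914200
step 4 [4y] swap r/1=1239/36970: DF=(1 − 1239/36970·(0.977800+0.928900+0.914200))/(1+1239/36970) = 8761/10000 ≈ 0.876100
step 5 [5y] bond c/1=17/200: DF=(154589/125000 − 17/200·(0.977800+0.928900+0.914200+0.876100))/(1+17/200) = 4251/5000 ≈ 0.850200

1 1 4889/5000
2 2 9289/10000
3 3 4571/5000
4 4 8761/10000
5 5 4251/5000
DF(2y) = 9289/10000 ≈ 0.928900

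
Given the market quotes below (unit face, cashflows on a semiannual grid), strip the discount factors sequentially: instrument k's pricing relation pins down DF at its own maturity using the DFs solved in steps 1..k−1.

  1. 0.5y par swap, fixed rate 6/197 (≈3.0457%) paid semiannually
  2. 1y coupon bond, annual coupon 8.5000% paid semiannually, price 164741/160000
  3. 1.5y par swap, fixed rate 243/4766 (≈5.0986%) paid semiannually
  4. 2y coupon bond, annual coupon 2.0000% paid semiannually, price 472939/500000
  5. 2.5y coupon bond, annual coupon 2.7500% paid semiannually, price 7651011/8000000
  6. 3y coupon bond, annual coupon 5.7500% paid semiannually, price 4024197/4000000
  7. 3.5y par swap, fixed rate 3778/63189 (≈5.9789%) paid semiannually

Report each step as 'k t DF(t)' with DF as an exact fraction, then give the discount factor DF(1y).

step 1 [0.5y] swap r/2=3/197: DF=(1 − 3/197·(0))/(1+3/197) = 197/200 ≈ 0.985000
step 2 [1y] bond c/2=17/400: DF=(164741/160000 − 17/400·(0.985000))/(1+17/400) = 379/400 ≈ 0.947500
step 3 [1.5y] swap r/2=243/9532: DF=(1 − 243/9532·(0.985000+0.947500))/(1+243/9532) = 9271/10000 ≈ 0.927100
step 4 [2y] bond c/2=1/100: DF=(472939/500000 − 1/100·(0.985000+0.947500+0.927100))/(1+1/100) = 4541/5000 ≈ 0.908200
step 5 [2.5y] bond c/2=11/800: DF=(7651011/8000000 − 11/800·(0.985000+0.947500+0.927100+0.908200))/(1+11/800) = 8923/10000 ≈ 0.892300
step 6 [3y] bond c/2=23/800: DF=(4024197/4000000 − 23/800·(0.985000+0.947500+0.927100+0.908200+0.892300))/(1+23/800) = 8477/10000 ≈ 0.847700
step 7 [3.5y] swap r/2=1889/63189: DF=(1 − 1889/63189·(0.985000+0.947500+0.927100+0.908200+0.892300+0.847700))/(1+1889/63189) = 8111/10000 ≈ 0.811100

1 1/2 197/200
2 1 379/400
3 3/2 9271/10000
4 2 4541/5000
5 5/2 8923/10000
6 3 8477/10000
7 7/2 8111/10000
DF(1y) = 379/400 ≈ 0.947500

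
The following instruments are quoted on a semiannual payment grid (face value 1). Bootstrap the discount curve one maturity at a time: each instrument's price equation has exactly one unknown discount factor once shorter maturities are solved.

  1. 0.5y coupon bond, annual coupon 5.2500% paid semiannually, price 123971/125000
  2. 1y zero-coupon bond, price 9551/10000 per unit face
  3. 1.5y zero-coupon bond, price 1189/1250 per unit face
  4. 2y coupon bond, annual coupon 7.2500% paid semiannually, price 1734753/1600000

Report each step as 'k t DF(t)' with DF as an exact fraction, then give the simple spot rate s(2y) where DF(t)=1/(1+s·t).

1 1/2 604/625
2 1 9551/10000
3 3/2 1189/1250
4 2 4729/5000
s(2y) = (1/(4729/5000) − 1)/(2) = 271/9458 ≈ 2.8653%

step 1 [0.5y] bond c/2=21/800: DF=(123971/125000 − 21/800·(0))/(1+21/800) = 604/625 ≈ 0.966400
step 2 [1y] zero: DF = P = 9551/10000 ≈ 0.955100
step 3 [1.5y] zero: DF = P = 1189/1250 ≈ 0.951200
step 4 [2y] bond c/2=29/800: DF=(1734753/1600000 − 29/800·(0.966400+0.955100+0.951200))/(1+29/800) = 4729/5000 ≈ 0.945800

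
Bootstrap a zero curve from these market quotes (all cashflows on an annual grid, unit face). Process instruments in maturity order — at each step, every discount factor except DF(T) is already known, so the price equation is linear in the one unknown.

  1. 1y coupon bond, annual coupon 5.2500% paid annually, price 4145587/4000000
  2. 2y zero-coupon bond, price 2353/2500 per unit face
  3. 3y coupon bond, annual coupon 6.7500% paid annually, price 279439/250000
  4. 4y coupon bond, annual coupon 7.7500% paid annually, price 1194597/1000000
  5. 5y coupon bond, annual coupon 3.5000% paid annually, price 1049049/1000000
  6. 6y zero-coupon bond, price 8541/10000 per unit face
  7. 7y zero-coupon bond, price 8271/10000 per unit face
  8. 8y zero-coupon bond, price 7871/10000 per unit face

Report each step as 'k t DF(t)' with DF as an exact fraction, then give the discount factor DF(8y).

step 1 [1y] bond c/1=21/400: DF=(4145587/4000000 − 21/400·(0))/(1+21/400) = 9847/10000 ≈ 0.984700
step 2 [2y] zero: DF = P = 2353/2500 ≈ 0.941200
step 3 [3y] bond c/1=27/400: DF=(279439/250000 − 27/400·(0.984700+0.941200))/(1+27/400) = 9253/10000 ≈ 0.925300
step 4 [4y] bond c/1=31/400: DF=(1194597/1000000 − 31/400·(0.984700+0.941200+0.925300))/(1+31/400) = 2259/2500 ≈ 0.903600
step 5 [5y] bond c/1=7/200: DF=(1049049/1000000 − 7/200·(0.984700+0.941200+0.925300+0.903600))/(1+7/200) = 4433/5000 ≈ 0.886600
step 6 [6y] zero: DF = P = 8541/10000 ≈ 0.854100
step 7 [7y] zero: DF = P = 8271/10000 ≈ 0.827100
step 8 [8y] zero: DF = P = 7871/10000 ≈ 0.787100

1 1 9847/10000
2 2 2353/2500
3 3 9253/10000
4 4 2259/2500
5 5 4433/5000
6 6 8541/10000
7 7 8271/10000
8 8 7871/10000
DF(8y) = 7871/10000 ≈ 0.787100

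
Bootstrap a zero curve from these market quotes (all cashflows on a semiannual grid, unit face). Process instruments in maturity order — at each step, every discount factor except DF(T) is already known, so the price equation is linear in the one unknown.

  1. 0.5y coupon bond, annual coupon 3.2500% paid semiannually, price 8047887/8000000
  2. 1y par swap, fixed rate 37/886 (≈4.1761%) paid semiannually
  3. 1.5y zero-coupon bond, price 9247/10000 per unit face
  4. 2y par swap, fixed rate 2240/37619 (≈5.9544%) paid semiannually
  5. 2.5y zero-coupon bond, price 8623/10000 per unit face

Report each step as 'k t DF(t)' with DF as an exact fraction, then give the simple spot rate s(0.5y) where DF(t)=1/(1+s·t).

step 1 [0.5y] bond c/2=13/800: DF=(8047887/8000000 − 13/800·(0))/(1+13/800) = 9899/10000 ≈ 0.989900
step 2 [1y] swap r/2=37/1772: DF=(1 − 37/1772·(0.989900))/(1+37/1772) = 9593/10000 ≈ 0.959300
step 3 [1.5y] zero: DF = P = 9247/10000 ≈ 0.924700
step 4 [2y] swap r/2=1120/37619: DF=(1 − 1120/37619·(0.989900+0.959300+0.924700))/(1+1120/37619) = 111/125 ≈ 0.888000
step 5 [2.5y] zero: DF = P = 8623/10000 ≈ 0.862300

1 1/2 9899/10000
2 1 9593/10000
3 3/2 9247/10000
4 2 111/125
5 5/2 8623/10000
s(0.5y) = (1/(9899/10000) − 1)/(1/2) = 202/9899 ≈ 2.0406%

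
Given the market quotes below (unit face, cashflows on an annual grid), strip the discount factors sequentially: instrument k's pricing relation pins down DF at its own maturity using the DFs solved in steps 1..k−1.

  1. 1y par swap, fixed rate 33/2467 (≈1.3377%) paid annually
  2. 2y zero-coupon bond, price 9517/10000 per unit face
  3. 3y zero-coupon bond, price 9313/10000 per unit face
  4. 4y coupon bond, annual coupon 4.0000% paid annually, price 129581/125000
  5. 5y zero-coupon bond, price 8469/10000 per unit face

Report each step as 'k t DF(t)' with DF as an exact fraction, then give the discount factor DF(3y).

1 1 2467/2500
2 2 9517/10000
3 3 9313/10000
4 4 554/625
5 5 8469/10000
DF(3y) = 9313/10000 ≈ 0.931300

step 1 [1y] swap r/1=33/2467: DF=(1 − 33/2467·(0))/(1+33/2467) = 2467/2500 ≈ 0.986800
step 2 [2y] zero: DF = P = 9517/10000 ≈ 0.951700
step 3 [3y] zero: DF = P = 9313/10000 ≈ 0.931300
step 4 [4y] bond c/1=1/25: DF=(129581/125000 − 1/25·(0.986800+0.951700+0.931300))/(1+1/25) = 554/625 ≈ 0.886400
step 5 [5y] zero: DF = P = 8469/10000 ≈ 0.846900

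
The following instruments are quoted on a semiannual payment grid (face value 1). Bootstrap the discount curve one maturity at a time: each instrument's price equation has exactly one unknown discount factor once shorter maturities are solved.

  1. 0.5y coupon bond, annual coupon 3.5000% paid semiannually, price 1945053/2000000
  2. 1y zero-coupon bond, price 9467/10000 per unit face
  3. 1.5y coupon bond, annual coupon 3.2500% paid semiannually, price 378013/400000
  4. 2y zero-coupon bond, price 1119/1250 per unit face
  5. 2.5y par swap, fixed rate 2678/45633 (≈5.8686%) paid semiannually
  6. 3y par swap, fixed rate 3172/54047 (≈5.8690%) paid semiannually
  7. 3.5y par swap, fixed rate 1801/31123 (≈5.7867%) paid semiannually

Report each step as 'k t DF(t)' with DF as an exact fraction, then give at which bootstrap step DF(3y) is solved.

step 1 [0.5y] bond c/2=7/400: DF=(1945053/2000000 − 7/400·(0))/(1+7/400) = 4779/5000 ≈ 0.955800
step 2 [1y] zero: DF = P = 9467/10000 ≈ 0.946700
step 3 [1.5y] bond c/2=13/800: DF=(378013/400000 − 13/800·(0.955800+0.946700))/(1+13/800) = 1799/2000 ≈ 0.899500
step 4 [2y] zero: DF = P = 1119/1250 ≈ 0.895200
step 5 [2.5y] swap r/2=1339/45633: DF=(1 − 1339/45633·(0.955800+0.946700+0.899500+0.895200))/(1+1339/45633) = 8661/10000 ≈ 0.866100
step 6 [3y] swap r/2=1586/54047: DF=(1 − 1586/54047·(0.955800+0.946700+0.899500+0.895200+0.866100))/(1+1586/54047) = 4207/5000 ≈ 0.841400
step 7 [3.5y] swap r/2=1801/62246: DF=(1 − 1801/62246·(0.955800+0.946700+0.899500+0.895200+0.866100+0.841400))/(1+1801/62246) = 8199/10000 ≈ 0.819900

1 1/2 4779/5000
2 1 9467/10000
3 3/2 1799/2000
4 2 1119/1250
5 5/2 8661/10000
6 3 4207/5000
7 7/2 8199/10000
DF(3y) is solved at step 6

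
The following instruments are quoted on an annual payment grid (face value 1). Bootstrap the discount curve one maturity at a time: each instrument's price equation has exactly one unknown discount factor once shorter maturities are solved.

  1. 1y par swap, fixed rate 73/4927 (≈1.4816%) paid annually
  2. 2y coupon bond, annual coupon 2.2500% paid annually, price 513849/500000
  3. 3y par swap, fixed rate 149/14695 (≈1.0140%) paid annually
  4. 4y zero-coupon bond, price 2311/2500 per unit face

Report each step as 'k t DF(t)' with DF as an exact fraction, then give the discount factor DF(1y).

step 1 [1y] swap r/1=73/4927: DF=(1 − 73/4927·(0))/(1+73/4927) = 4927/5000 ≈ 0.985400
step 2 [2y] bond c/1=9/400: DF=(513849/500000 − 9/400·(0.985400))/(1+9/400) = 4917/5000 ≈ 0.983400
step 3 [3y] swap r/1=149/14695: DF=(1 − 149/14695·(0.985400+0.983400))/(1+149/14695) = 4851/5000 ≈ 0.970200
step 4 [4y] zero: DF = P = 2311/2500 ≈ 0.924400

1 1 4927/5000
2 2 4917/5000
3 3 4851/5000
4 4 2311/2500
DF(1y) = 4927/5000 ≈ 0.985400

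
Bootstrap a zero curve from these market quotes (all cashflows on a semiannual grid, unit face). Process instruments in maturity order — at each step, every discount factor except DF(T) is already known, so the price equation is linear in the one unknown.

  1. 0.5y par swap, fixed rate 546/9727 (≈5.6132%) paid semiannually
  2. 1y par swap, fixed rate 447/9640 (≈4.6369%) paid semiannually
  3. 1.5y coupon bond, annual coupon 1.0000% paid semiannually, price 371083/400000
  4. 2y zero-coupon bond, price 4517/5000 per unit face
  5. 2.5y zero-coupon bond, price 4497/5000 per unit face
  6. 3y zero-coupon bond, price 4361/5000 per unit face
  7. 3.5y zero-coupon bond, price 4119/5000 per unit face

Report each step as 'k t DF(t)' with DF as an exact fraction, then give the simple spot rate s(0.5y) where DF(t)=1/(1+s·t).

1 1/2 9727/10000
2 1 9553/10000
3 3/2 1827/2000
4 2 4517/5000
5 5/2 4497/5000
6 3 4361/5000
7 7/2 4119/5000
s(0.5y) = (1/(9727/10000) − 1)/(1/2) = 546/9727 ≈ 5.6132%

step 1 [0.5y] swap r/2=273/9727: DF=(1 − 273/9727·(0))/(1+273/9727) = 9727/10000 ≈ 0.972700
step 2 [1y] swap r/2=447/19280: DF=(1 − 447/19280·(0.972700))/(1+447/19280) = 9553/10000 ≈ 0.955300
step 3 [1.5y] bond c/2=1/200: DF=(371083/400000 − 1/200·(0.972700+0.955300))/(1+1/200) = 1827/2000 ≈ 0.913500
step 4 [2y] zero: DF = P = 4517/5000 ≈ 0.903400
step 5 [2.5y] zero: DF = P = 4497/5000 ≈ 0.899400
step 6 [3y] zero: DF = P = 4361/5000 ≈ 0.872200
step 7 [3.5y] zero: DF = P = 4119/5000 ≈ 0.823800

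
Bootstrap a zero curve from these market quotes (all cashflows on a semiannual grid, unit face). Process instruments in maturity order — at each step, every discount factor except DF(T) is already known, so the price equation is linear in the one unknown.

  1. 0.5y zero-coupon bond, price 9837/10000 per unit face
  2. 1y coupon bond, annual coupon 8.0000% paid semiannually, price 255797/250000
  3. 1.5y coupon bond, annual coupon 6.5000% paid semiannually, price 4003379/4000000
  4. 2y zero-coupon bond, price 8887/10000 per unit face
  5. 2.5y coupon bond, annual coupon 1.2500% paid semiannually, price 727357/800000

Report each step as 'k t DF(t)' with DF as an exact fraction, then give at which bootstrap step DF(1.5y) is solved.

1 1/2 9837/10000
2 1 473/500
3 3/2 4543/5000
4 2 8887/10000
5 5/2 2201/2500
DF(1.5y) is solved at step 3

step 1 [0.5y] zero: DF = P = 9837/10000 ≈ 0.983700
step 2 [1y] bond c/2=1/25: DF=(255797/250000 − 1/25·(0.983700))/(1+1/25) = 473/500 ≈ 0.946000
step 3 [1.5y] bond c/2=13/400: DF=(4003379/4000000 − 13/400·(0.983700+0.946000))/(1+13/400) = 4543/5000 ≈ 0.908600
step 4 [2y] zero: DF = P = 8887/10000 ≈ 0.888700
step 5 [2.5y] bond c/2=1/160: DF=(727357/800000 − 1/160·(0.983700+0.946000+0.908600+0.888700))/(1+1/160) = 2201/2500 ≈ 0.880400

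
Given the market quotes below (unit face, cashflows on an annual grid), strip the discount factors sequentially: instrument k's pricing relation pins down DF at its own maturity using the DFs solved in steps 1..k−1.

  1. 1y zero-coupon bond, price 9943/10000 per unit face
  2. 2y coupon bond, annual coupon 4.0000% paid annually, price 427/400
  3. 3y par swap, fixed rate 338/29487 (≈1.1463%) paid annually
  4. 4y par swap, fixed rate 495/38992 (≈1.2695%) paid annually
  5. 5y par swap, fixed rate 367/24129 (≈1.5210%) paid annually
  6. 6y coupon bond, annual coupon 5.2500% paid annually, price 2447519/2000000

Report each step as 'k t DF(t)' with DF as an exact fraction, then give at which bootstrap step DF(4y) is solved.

step 1 [1y] zero: DF = P = 9943/10000 ≈ 0.994300
step 2 [2y] bond c/1=1/25: DF=(427/400 − 1/25·(0.994300))/(1+1/25) = 4941/5000 ≈ 0.988200
step 3 [3y] swap r/1=338/29487: DF=(1 − 338/29487·(0.994300+0.988200))/(1+338/29487) = 4831/5000 ≈ 0.966200
step 4 [4y] swap r/1=495/38992: DF=(1 − 495/38992·(0.994300+0.988200+0.966200))/(1+495/38992) = 1901/2000 ≈ 0.950500
step 5 [5y] swap r/1=367/24129: DF=(1 − 367/24129·(0.994300+0.988200+0.966200+0.950500))/(1+367/24129) = 4633/5000 ≈ 0.926600
step 6 [6y] bond c/1=21/400: DF=(2447519/2000000 − 21/400·(0.994300+0.988200+0.966200+0.950500+0.926600))/(1+21/400) = 461/500 ≈ 0.922000

1 1 9943/10000
2 2 4941/5000
3 3 4831/5000
4 4 1901/2000
5 5 4633/5000
6 6 461/500
DF(4y) is solved at step 4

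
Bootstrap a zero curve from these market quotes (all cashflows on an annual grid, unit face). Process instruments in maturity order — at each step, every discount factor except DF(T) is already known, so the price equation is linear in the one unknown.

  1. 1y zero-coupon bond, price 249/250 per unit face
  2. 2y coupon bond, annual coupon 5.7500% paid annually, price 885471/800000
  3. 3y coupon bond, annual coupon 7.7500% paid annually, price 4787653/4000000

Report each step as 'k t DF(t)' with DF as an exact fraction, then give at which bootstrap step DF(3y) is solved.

step 1 [1y] zero: DF = P = 249/250 ≈ 0.996000
step 2 [2y] bond c/1=23/400: DF=(885471/800000 − 23/400·(0.996000))/(1+23/400) = 397/400 ≈ 0.992500
step 3 [3y] bond c/1=31/400: DF=(4787653/4000000 − 31/400·(0.996000+0.992500))/(1+31/400) = 4839/5000 ≈ 0.967800

1 1 249/250
2 2 397/400
3 3 4839/5000
DF(3y) is solved at step 3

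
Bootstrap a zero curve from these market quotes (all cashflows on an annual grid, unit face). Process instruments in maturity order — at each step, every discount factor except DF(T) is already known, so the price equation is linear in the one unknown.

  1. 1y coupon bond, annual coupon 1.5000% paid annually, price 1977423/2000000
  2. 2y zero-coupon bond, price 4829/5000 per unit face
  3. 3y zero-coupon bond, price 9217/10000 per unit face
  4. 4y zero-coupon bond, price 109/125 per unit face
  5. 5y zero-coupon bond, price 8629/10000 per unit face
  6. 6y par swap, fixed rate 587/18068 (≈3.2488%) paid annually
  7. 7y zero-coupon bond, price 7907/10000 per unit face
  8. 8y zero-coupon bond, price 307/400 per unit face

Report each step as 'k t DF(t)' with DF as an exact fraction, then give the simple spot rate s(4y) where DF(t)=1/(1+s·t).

1 1 9741/10000
2 2 4829/5000
3 3 9217/10000
4 4 109/125
5 5 8629/10000
6 6 8239/10000
7 7 7907/10000
8 8 307/400
s(4y) = (1/(109/125) − 1)/(4) = 4/109 ≈ 3.6697%

step 1 [1y] bond c/1=3/200: DF=(1977423/2000000 − 3/200·(0))/(1+3/200) = 9741/10000 ≈ 0.974100
step 2 [2y] zero: DF = P = 4829/5000 ≈ 0.965800
step 3 [3y] zero: DF = P = 9217/10000 ≈ 0.921700
step 4 [4y] zero: DF = P = 109/125 ≈ 0.872000
step 5 [5y] zero: DF = P = 8629/10000 ≈ 0.862900
step 6 [6y] swap r/1=587/18068: DF=(1 − 587/18068·(0.974100+0.965800+0.921700+0.872000+0.862900))/(1+587/18068) = 8239/10000 ≈ 0.823900
step 7 [7y] zero: DF = P = 7907/10000 ≈ 0.790700
step 8 [8y] zero: DF = P = 307/400 ≈ 0.767500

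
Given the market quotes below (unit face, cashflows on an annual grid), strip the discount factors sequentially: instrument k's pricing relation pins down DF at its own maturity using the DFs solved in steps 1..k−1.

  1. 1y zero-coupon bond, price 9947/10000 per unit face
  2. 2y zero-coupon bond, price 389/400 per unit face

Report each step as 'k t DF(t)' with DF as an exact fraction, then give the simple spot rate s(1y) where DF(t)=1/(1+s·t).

step 1 [1y] zero: DF = P = 9947/10000 ≈ 0.994700
step 2 [2y] zero: DF = P = 389/400 ≈ 0.972500

1 1 9947/10000
2 2 389/400
s(1y) = (1/(9947/10000) − 1)/(1) = 53/9947 ≈ 0.5328%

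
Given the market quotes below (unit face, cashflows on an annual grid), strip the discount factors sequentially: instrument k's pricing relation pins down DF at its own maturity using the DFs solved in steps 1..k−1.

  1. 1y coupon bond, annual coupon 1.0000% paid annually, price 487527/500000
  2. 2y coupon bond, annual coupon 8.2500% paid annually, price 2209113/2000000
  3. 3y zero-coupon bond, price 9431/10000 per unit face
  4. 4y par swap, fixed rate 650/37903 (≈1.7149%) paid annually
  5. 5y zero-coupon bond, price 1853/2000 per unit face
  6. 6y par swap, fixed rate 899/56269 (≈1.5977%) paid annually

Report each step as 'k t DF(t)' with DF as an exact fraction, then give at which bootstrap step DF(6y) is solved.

1 1 4827/5000
2 2 2367/2500
3 3 9431/10000
4 4 187/200
5 5 1853/2000
6 6 9101/10000
DF(6y) is solved at step 6

step 1 [1y] bond c/1=1/100: DF=(487527/500000 − 1/100·(0))/(1+1/100) = 4827/5000 ≈ 0.965400
step 2 [2y] bond c/1=33/400: DF=(2209113/2000000 − 33/400·(0.965400))/(1+33/400) = 2367/2500 ≈ 0.946800
step 3 [3y] zero: DF = P = 9431/10000 ≈ 0.943100
step 4 [4y] swap r/1=650/37903: DF=(1 − 650/37903·(0.965400+0.946800+0.943100))/(1+650/37903) = 187/200 ≈ 0.935000
step 5 [5y] zero: DF = P = 1853/2000 ≈ 0.926500
step 6 [6y] swap r/1=899/56269: DF=(1 − 899/56269·(0.965400+0.946800+0.943100+0.935000+0.926500))/(1+899/56269) = 9101/10000 ≈ 0.910100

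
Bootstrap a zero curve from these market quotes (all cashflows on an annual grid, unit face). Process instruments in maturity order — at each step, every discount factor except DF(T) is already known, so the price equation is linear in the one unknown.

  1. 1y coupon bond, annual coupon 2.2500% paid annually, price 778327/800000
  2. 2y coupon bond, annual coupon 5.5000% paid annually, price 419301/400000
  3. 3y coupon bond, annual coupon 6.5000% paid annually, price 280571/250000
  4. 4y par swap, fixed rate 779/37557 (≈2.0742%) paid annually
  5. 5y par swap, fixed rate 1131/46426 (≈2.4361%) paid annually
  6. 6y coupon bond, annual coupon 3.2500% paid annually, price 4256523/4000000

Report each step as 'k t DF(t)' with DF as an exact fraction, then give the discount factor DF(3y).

step 1 [1y] bond c/1=9/400: DF=(778327/800000 − 9/400·(0))/(1+9/400) = 1903/2000 ≈ 0.951500
step 2 [2y] bond c/1=11/200: DF=(419301/400000 − 11/200·(0.951500))/(1+11/200) = 118/125 ≈ 0.944000
step 3 [3y] bond c/1=13/200: DF=(280571/250000 − 13/200·(0.951500+0.944000))/(1+13/200) = 9381/10000 ≈ 0.938100
step 4 [4y] swap r/1=779/37557: DF=(1 − 779/37557·(0.951500+0.944000+0.938100))/(1+779/37557) = 9221/10000 ≈ 0.922100
step 5 [5y] swap r/1=1131/46426: DF=(1 − 1131/46426·(0.951500+0.944000+0.938100+0.922100))/(1+1131/46426) = 8869/10000 ≈ 0.886900
step 6 [6y] bond c/1=13/400: DF=(4256523/4000000 − 13/400·(0.951500+0.944000+0.938100+0.922100+0.886900))/(1+13/400) = 1769/2000 ≈ 0.884500

1 1 1903/2000
2 2 118/125
3 3 9381/10000
4 4 9221/10000
5 5 8869/10000
6 6 1769/2000
DF(3y) = 9381/10000 ≈ 0.938100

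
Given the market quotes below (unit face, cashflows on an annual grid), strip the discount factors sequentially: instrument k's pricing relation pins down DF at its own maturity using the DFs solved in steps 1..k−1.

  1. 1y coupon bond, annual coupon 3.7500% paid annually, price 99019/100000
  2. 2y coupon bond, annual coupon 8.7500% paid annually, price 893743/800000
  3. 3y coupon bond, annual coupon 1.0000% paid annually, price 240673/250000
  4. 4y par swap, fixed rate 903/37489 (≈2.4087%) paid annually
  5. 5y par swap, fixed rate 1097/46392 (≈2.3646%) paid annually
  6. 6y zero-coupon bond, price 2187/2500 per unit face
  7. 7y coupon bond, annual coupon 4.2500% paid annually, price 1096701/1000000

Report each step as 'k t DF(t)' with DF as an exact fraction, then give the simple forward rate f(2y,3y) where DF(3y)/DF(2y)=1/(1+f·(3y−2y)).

step 1 [1y] bond c/1=3/80: DF=(99019/100000 − 3/80·(0))/(1+3/80) = 1193/1250 ≈ 0.954400
step 2 [2y] bond c/1=7/80: DF=(893743/800000 − 7/80·(0.954400))/(1+7/80) = 1901/2000 ≈ 0.950500
step 3 [3y] bond c/1=1/100: DF=(240673/250000 − 1/100·(0.954400+0.950500))/(1+1/100) = 9343/10000 ≈ 0.934300
step 4 [4y] swap r/1=903/37489: DF=(1 − 903/37489·(0.954400+0.950500+0.934300))/(1+903/37489) = 9097/10000 ≈ 0.909700
step 5 [5y] swap r/1=1097/46392: DF=(1 − 1097/46392·(0.954400+0.950500+0.934300+0.909700))/(1+1097/46392) = 8903/10000 ≈ 0.890300
step 6 [6y] zero: DF = P = 2187/2500 ≈ 0.874800
step 7 [7y] bond c/1=17/400: DF=(1096701/1000000 − 17/400·(0.954400+0.950500+0.934300+0.909700+0.890300+0.874800))/(1+17/400) = 517/625 ≈ 0.827200

1 1 1193/1250
2 2 1901/2000
3 3 9343/10000
4 4 9097/10000
5 5 8903/10000
6 6 2187/2500
7 7 517/625
f(2y,3y) = ((1901/2000)/(9343/10000) − 1)/(1) = 162/9343 ≈ 1.7339%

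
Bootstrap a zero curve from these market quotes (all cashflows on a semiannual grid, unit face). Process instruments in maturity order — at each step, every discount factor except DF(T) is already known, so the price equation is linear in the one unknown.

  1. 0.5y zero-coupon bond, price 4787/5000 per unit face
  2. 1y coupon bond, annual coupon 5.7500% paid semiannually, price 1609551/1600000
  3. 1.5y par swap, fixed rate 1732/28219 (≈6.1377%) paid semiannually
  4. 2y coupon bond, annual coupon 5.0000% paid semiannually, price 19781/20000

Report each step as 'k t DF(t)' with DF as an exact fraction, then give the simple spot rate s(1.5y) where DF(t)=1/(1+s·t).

step 1 [0.5y] zero: DF = P = 4787/5000 ≈ 0.957400
step 2 [1y] bond c/2=23/800: DF=(1609551/1600000 − 23/800·(0.957400))/(1+23/800) = 9511/10000 ≈ 0.951100
step 3 [1.5y] swap r/2=866/28219: DF=(1 − 866/28219·(0.957400+0.951100))/(1+866/28219) = 4567/5000 ≈ 0.913400
step 4 [2y] bond c/2=1/40: DF=(19781/20000 − 1/40·(0.957400+0.951100+0.913400))/(1+1/40) = 8961/10000 ≈ 0.896100

1 1/2 4787/5000
2 1 9511/10000
3 3/2 4567/5000
4 2 8961/10000
s(1.5y) = (1/(4567/5000) − 1)/(3/2) = 866/13701 ≈ 6.3207%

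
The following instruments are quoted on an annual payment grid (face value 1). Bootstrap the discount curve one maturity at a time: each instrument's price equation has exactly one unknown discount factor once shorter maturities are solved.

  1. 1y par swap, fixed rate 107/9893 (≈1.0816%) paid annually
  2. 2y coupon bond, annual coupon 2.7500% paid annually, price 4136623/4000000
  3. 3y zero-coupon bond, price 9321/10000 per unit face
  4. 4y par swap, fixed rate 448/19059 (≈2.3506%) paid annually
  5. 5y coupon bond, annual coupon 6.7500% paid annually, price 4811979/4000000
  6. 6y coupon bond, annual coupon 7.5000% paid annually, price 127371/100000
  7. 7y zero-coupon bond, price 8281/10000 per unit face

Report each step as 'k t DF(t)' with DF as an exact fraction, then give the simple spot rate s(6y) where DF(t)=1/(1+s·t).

step 1 [1y] swap r/1=107/9893: DF=(1 − 107/9893·(0))/(1+107/9893) = 9893/10000 ≈ 0.989300
step 2 [2y] bond c/1=11/400: DF=(4136623/4000000 − 11/400·(0.989300))/(1+11/400) = 49/50 ≈ 0.980000
step 3 [3y] zero: DF = P = 9321/10000 ≈ 0.932100
step 4 [4y] swap r/1=448/19059: DF=(1 − 448/19059·(0.989300+0.980000+0.932100))/(1+448/19059) = 569/625 ≈ 0.910400
step 5 [5y] bond c/1=27/400: DF=(4811979/4000000 − 27/400·(0.989300+0.980000+0.932100+0.910400))/(1+27/400) = 8859/10000 ≈ 0.885900
step 6 [6y] bond c/1=3/40: DF=(127371/100000 − 3/40·(0.989300+0.980000+0.932100+0.910400+0.885900))/(1+3/40) = 8571/10000 ≈ 0.857100
step 7 [7y] zero: DF = P = 8281/10000 ≈ 0.828100

1 1 9893/10000
2 2 49/50
3 3 9321/10000
4 4 569/625
5 5 8859/10000
6 6 8571/10000
7 7 8281/10000
s(6y) = (1/(8571/10000) − 1)/(6) = 1429/51426 ≈ 2.7788%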